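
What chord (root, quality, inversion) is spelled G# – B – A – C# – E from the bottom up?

The pitch classes G#, B, A, C#, E arrange in thirds as A–C#–E–G#–B: an A major ninth chord.
With the seventh (G#) in the bass, the chord is in third inversion.

A major ninth, third inversion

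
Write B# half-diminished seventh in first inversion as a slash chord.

First inversion of B# half-diminished seventh has the third (D#) in the bass. As a slash chord: B#ø7/D#.

B#ø7/D#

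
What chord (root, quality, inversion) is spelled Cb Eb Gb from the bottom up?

The pitch classes Cb, Eb, Gb arrange in thirds as Cb–Eb–Gb: a Cb major triad.
Cb is the root of Cb major; root in the bass means root position (figured bass 5/3).

Cb major, root position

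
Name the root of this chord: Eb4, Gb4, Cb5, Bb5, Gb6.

The distinct letter names are Eb, Gb, Cb, Bb. Arranged as a stack of thirds they read Cb–Eb–Gb–Bb, so Cb is the root (a Cb major seventh chord).

Cb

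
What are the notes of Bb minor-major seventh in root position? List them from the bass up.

Spelling Bb minor-major seventh: Bb–Db–F–A. In root position the root is bass, giving Bb, Db, F, A from the bottom.

Bb, Db, F, A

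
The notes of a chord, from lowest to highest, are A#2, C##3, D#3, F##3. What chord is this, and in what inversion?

Reducing to letter names: A#, C##, D#, F##. These stack in thirds as D#–F##–A#–C## — a D# major seventh chord.
With the fifth (A#) in the bass, the chord is in second inversion (figured bass 4/3).

D# major seventh, second inversion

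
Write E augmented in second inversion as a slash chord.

Second inversion of E augmented has the fifth (B#) in the bass. As a slash chord: Eaug/B#.

Eaug/B#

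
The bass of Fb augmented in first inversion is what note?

Fb augmented is Fb–Ab–C. First inversion places the third in the bass: Ab.

Ab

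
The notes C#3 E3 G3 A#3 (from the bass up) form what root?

The distinct letter names are C#, E, G, A#. Arranged as a stack of thirds they read A#–C#–E–G, so A# is the root (an A# diminished seventh chord).

A#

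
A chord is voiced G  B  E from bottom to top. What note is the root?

E

The distinct letter names are G, B, E. Arranged as a stack of thirds they read E–G–B, so E is the root (an E minor triad).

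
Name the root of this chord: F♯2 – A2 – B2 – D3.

Reordering F#, A, B, D into stacked thirds gives B–D–F#–A; the bottom of that stack, B, is the root.

B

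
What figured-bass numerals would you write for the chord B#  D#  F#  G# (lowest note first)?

6/5

The notes B#, D#, F#, G# stack in thirds as G#–B#–D#–F# — a G# dominant seventh chord. The bass B# is the third, so this is first inversion: figured 6/5.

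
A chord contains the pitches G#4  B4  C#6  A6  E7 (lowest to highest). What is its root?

G#, B, C#, A, E are the tones of an A major ninth chord (A–C#–E–G#–B), making A the root.

A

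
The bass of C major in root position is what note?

C

In root position the root is lowest. For C major (C–E–G) that is C.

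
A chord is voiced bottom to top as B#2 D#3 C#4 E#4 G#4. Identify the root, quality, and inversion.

The pitch classes B#, D#, C#, E#, G# arrange in thirds as C#–E#–G#–B#–D#: a C# major ninth chord.
B# is the seventh of C# major ninth; seventh in the bass means third inversion.

C# major ninth, third inversion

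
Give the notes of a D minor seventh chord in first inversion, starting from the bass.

F, A, C, D

Spelling D minor seventh: D–F–A–C. In first inversion the third is bass, giving F, A, C, D from the bottom.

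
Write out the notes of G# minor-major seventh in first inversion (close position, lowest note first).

B, D#, F##, G#

G# minor-major seventh is G#–B–D#–F##. First inversion puts the third (B) in the bass, with the remaining tones above: B, D#, F##, G#.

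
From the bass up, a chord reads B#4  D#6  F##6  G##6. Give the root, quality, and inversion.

The distinct note names are B#, D#, F##, G##. Stacked in thirds they read G##–B#–D#–F##, which is a half-diminished seventh chord on G##.
The lowest note is B#, the third of the chord, so this is first inversion (figured bass 6/5).

G## half-diminished seventh, first inversion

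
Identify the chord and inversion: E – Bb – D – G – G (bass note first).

E half-diminished seventh, root position

The pitch classes E, Bb, D, G arrange in thirds as E–G–Bb–D: an E half-diminished seventh chord.
E is the root of E half-diminished seventh; root in the bass means root position (figured bass 7).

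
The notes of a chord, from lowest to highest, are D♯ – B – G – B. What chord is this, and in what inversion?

The distinct note names are D#, B, G. Stacked in thirds they read G–B–D#, which is an augmented triad on G.
The lowest note is D#, the fifth of the chord, so this is second inversion (figured bass 6/4).

G augmented, second inversion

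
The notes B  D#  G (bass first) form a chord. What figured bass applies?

6

The notes B, D#, G stack in thirds as G–B–D# — a G augmented triad. The bass B is the third, so this is first inversion: figured 6.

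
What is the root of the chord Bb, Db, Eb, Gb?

The distinct letter names are Bb, Db, Eb, Gb. Arranged as a stack of thirds they read Eb–Gb–Bb–Db, so Eb is the root (an Eb minor seventh chord).

Eb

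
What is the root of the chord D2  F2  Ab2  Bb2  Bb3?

Reordering D, F, Ab, Bb into stacked thirds gives Bb–D–F–Ab; the bottom of that stack, Bb, is the root.

Bb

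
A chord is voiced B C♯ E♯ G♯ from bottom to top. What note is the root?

B, C#, E#, G# are the tones of a C# dominant seventh chord (C#–E#–G#–B), making C# the root.

C#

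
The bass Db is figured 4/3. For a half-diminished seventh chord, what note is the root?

The figures 4/3 mean the fifth of the chord is in the bass. If Db is the fifth of a half-diminished seventh chord, the root is G (chord tones G–Bb–Db–F).

G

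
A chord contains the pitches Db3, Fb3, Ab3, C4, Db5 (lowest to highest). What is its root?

Db

The distinct letter names are Db, Fb, Ab, C. Arranged as a stack of thirds they read Db–Fb–Ab–C, so Db is the root (a Db minor-major seventh chord).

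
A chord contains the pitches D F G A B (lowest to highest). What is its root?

G

D, F, G, A, B are the tones of a G dominant ninth chord (G–B–D–F–A), making G the root.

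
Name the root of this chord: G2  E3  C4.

Reordering G, E, C into stacked thirds gives C–E–G; the bottom of that stack, C, is the root.

C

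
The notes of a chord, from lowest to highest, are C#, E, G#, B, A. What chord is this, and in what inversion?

A major ninth, first inversion

Reducing to letter names: C#, E, G#, B, A. These stack in thirds as A–C#–E–G#–B — an A major ninth chord.
With the third (C#) in the bass, the chord is in first inversion.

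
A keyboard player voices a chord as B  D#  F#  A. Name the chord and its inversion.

B dominant seventh, root position

The pitch classes B, D#, F#, A arrange in thirds as B–D#–F#–A: a B dominant seventh chord.
The lowest note is B, the root of the chord, so this is root position (figured bass 7).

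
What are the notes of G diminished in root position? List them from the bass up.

Spelling G diminished: G–Bb–Db. In root position the root is bass, giving G, Bb, Db from the bottom.

G, Bb, Db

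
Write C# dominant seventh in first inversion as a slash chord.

First inversion of C# dominant seventh has the third (E#) in the bass. As a slash chord: C#7/E#.

C#7/E#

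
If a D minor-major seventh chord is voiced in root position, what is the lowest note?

The root of D minor-major seventh (D–F–A–C#) is D; that is the bass in root position.

D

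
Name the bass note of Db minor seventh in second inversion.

Ab

In second inversion the fifth is lowest. For Db minor seventh (Db–Fb–Ab–Cb) that is Ab.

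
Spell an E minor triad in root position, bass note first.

E, G, B

E minor is E–G–B. Root position puts the root (E) in the bass, with the remaining tones above: E, G, B.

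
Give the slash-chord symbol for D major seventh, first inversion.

Dmaj7/F#

First inversion of D major seventh has the third (F#) in the bass. As a slash chord: Dmaj7/F#.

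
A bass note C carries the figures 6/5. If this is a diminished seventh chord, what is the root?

The figures 6/5 mean the third of the chord is in the bass. If C is the third of a diminished seventh chord, the root is A (chord tones A–C–Eb–Gb).

A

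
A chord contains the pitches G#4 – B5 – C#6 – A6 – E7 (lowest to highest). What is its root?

A

The distinct letter names are G#, B, C#, A, E. Arranged as a stack of thirds they read A–C#–E–G#–B, so A is the root (an A major ninth chord).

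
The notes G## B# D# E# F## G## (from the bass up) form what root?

E#

Reordering G##, B#, D#, E#, F## into stacked thirds gives E#–G##–B#–D#–F##; the bottom of that stack, E#, is the root.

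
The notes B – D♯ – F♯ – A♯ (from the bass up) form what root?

Reordering B, D#, F#, A# into stacked thirds gives B–D#–F#–A#; the bottom of that stack, B, is the root.

B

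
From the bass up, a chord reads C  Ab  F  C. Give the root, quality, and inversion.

The pitch classes C, Ab, F arrange in thirds as F–Ab–C: an F minor triad.
The lowest note is C, the fifth of the chord, so this is second inversion (figured bass 6/4).

F minor, second inversion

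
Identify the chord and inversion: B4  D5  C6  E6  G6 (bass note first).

C major ninth, third inversion

The distinct note names are B, D, C, E, G. Stacked in thirds they read C–E–G–B–D, which is a major ninth chord on C.
B is the seventh of C major ninth; seventh in the bass means third inversion.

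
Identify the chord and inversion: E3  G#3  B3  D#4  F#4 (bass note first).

E major ninth, root position

Reducing to letter names: E, G#, B, D#, F#. These stack in thirds as E–G#–B–D#–F# — an E major ninth chord.
The lowest note is E, the root of the chord, so this is root position.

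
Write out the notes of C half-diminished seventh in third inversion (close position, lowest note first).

Spelling C half-diminished seventh: C–Eb–Gb–Bb. In third inversion the seventh is bass, giving Bb, C, Eb, Gb from the bottom.

Bb, C, Eb, Gb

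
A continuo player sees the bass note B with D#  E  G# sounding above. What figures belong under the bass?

The notes B, D#, E, G# stack in thirds as E–G#–B–D# — an E major seventh chord. The bass B is the fifth, so this is second inversion: figured 4/3.

4/3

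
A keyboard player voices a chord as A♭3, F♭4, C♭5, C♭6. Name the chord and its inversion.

Fb major, first inversion

The pitch classes Ab, Fb, Cb arrange in thirds as Fb–Ab–Cb: an Fb major triad.
The lowest note is Ab, the third of the chord, so this is first inversion (figured bass 6).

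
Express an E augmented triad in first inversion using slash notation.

Eaug/G#

First inversion of E augmented has the third (G#) in the bass. As a slash chord: Eaug/G#.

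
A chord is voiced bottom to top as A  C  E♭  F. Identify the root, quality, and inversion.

F dominant seventh, first inversion

The pitch classes A, C, Eb, F arrange in thirds as F–A–C–Eb: an F dominant seventh chord.
With the third (A) in the bass, the chord is in first inversion (figured bass 6/5).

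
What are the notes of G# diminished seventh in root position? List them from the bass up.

G#, B, D, F

The chord tones are G#–B–D–F. With the root (G#) lowest for root position: G#, B, D, F.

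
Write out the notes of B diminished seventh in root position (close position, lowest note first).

The chord tones are B–D–F–Ab. With the root (B) lowest for root position: B, D, F, Ab.

B, D, F, Ab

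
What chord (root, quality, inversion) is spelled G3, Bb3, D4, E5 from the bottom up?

The distinct note names are G, Bb, D, E. Stacked in thirds they read E–G–Bb–D, which is a half-diminished seventh chord on E.
With the third (G) in the bass, the chord is in first inversion (figured bass 6/5).

E half-diminished seventh, first inversion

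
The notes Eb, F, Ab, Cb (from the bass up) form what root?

F

Eb, F, Ab, Cb are the tones of an F half-diminished seventh chord (F–Ab–Cb–Eb), making F the root.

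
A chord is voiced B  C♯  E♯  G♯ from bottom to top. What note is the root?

C#

Reordering B, C#, E#, G# into stacked thirds gives C#–E#–G#–B; the bottom of that stack, C#, is the root.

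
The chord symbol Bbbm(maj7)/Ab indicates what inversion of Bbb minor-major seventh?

Bbbm(maj7)/Ab means Bbb minor-major seventh with Ab in the bass. Ab is the seventh of Bbb minor-major seventh (Bbb–Dbb–Fb–Ab), so this is third inversion.

third inversion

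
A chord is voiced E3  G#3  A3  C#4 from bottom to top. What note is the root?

A

The distinct letter names are E, G#, A, C#. Arranged as a stack of thirds they read A–C#–E–G#, so A is the root (an A major seventh chord).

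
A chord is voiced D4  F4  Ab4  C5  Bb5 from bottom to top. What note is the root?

Bb

Reordering D, F, Ab, C, Bb into stacked thirds gives Bb–D–F–Ab–C; the bottom of that stack, Bb, is the root.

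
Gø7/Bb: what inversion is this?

Gø7/Bb means G half-diminished seventh with Bb in the bass. Bb is the third of G half-diminished seventh (G–Bb–Db–F), so this is first inversion.

first inversion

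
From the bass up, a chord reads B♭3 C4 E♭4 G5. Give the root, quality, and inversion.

The distinct note names are Bb, C, Eb, G. Stacked in thirds they read C–Eb–G–Bb, which is a minor seventh chord on C.
Bb is the seventh of C minor seventh; seventh in the bass means third inversion (figured bass 4/2).

C minor seventh, third inversion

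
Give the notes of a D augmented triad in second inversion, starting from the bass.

D augmented is D–F#–A#. Second inversion puts the fifth (A#) in the bass, with the remaining tones above: A#, D, F#.

A#, D, F#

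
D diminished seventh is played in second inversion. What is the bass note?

Ab

In second inversion the fifth is lowest. For D diminished seventh (D–F–Ab–Cb) that is Ab.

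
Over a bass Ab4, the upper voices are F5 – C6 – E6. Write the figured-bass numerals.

The notes Ab, F, C, E stack in thirds as F–Ab–C–E — an F minor-major seventh chord. The bass Ab is the third, so this is first inversion: figured 6/5.

6/5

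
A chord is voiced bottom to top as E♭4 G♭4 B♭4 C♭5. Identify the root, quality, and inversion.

Reducing to letter names: Eb, Gb, Bb, Cb. These stack in thirds as Cb–Eb–Gb–Bb — a Cb major seventh chord.
Eb is the third of Cb major seventh; third in the bass means first inversion (figured bass 6/5).

Cb major seventh, first inversion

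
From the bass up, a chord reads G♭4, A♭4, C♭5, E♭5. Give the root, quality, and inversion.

Ab minor seventh, third inversion

The distinct note names are Gb, Ab, Cb, Eb. Stacked in thirds they read Ab–Cb–Eb–Gb, which is a minor seventh chord on Ab.
The lowest note is Gb, the seventh of the chord, so this is third inversion (figured bass 4/2).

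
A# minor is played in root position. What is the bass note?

In root position the root is lowest. For A# minor (A#–C#–E#) that is A#.

A#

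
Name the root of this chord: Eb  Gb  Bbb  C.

C

Eb, Gb, Bbb, C are the tones of a C diminished seventh chord (C–Eb–Gb–Bbb), making C the root.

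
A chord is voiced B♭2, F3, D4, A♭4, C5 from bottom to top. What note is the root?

Bb

Reordering Bb, F, D, Ab, C into stacked thirds gives Bb–D–F–Ab–C; the bottom of that stack, Bb, is the root.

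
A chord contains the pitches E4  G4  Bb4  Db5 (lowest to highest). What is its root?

Reordering E, G, Bb, Db into stacked thirds gives E–G–Bb–Db; the bottom of that stack, E, is the root.

E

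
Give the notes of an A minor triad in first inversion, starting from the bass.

C, E, A

A minor is A–C–E. First inversion puts the third (C) in the bass, with the remaining tones above: C, E, A.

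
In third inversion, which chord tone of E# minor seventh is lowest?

In third inversion the seventh is lowest. For E# minor seventh (E#–G#–B#–D#) that is D#.

D#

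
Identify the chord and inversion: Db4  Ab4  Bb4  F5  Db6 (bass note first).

Bb minor seventh, first inversion

Reducing to letter names: Db, Ab, Bb, F. These stack in thirds as Bb–Db–F–Ab — a Bb minor seventh chord.
The lowest note is Db, the third of the chord, so this is first inversion (figured bass 6/5).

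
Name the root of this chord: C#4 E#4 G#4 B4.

C#

Reordering C#, E#, G#, B into stacked thirds gives C#–E#–G#–B; the bottom of that stack, C#, is the root.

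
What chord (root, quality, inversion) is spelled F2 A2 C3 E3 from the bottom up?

Reducing to letter names: F, A, C, E. These stack in thirds as F–A–C–E — an F major seventh chord.
F is the root of F major seventh; root in the bass means root position (figured bass 7).

F major seventh, root position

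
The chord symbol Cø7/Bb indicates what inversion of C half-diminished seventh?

Cø7/Bb means C half-diminished seventh with Bb in the bass. Bb is the seventh of C half-diminished seventh (C–Eb–Gb–Bb), so this is third inversion.

third inversion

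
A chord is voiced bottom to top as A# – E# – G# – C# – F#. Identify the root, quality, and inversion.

The distinct note names are A#, E#, G#, C#, F#. Stacked in thirds they read F#–A#–C#–E#–G#, which is a major ninth chord on F#.
With the third (A#) in the bass, the chord is in first inversion.

F# major ninth, first inversion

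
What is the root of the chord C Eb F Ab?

F

C, Eb, F, Ab are the tones of an F minor seventh chord (F–Ab–C–Eb), making F the root.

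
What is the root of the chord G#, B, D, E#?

The distinct letter names are G#, B, D, E#. Arranged as a stack of thirds they read E#–G#–B–D, so E# is the root (an E# diminished seventh chord).

E#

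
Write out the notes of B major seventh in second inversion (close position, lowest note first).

Spelling B major seventh: B–D#–F#–A#. In second inversion the fifth is bass, giving F#, A#, B, D# from the bottom.

F#, A#, B, D#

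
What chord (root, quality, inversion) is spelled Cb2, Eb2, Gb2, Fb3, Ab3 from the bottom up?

Fb major ninth, second inversion

The pitch classes Cb, Eb, Gb, Fb, Ab arrange in thirds as Fb–Ab–Cb–Eb–Gb: an Fb major ninth chord.
Cb is the fifth of Fb major ninth; fifth in the bass means second inversion.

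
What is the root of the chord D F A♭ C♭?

D

D, F, Ab, Cb are the tones of a D diminished seventh chord (D–F–Ab–Cb), making D the root.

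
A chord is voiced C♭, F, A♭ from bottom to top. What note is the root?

F

Cb, F, Ab are the tones of an F diminished triad (F–Ab–Cb), making F the root.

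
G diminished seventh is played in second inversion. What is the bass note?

In second inversion the fifth is lowest. For G diminished seventh (G–Bb–Db–Fb) that is Db.

Db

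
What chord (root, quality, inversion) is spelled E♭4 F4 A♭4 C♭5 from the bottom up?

F half-diminished seventh, third inversion

The distinct note names are Eb, F, Ab, Cb. Stacked in thirds they read F–Ab–Cb–Eb, which is a half-diminished seventh chord on F.
The lowest note is Eb, the seventh of the chord, so this is third inversion (figured bass 4/2).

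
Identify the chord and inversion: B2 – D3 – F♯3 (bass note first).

B minor, root position

The distinct note names are B, D, F#. Stacked in thirds they read B–D–F#, which is a minor triad on B.
With the root (B) in the bass, the chord is in root position (figured bass 5/3).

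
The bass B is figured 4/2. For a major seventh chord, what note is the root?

The figures 4/2 mean the seventh of the chord is in the bass. If B is the seventh of a major seventh chord, the root is C (chord tones C–E–G–B).

C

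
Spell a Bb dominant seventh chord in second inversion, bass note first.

F, Ab, Bb, D

Bb dominant seventh is Bb–D–F–Ab. Second inversion puts the fifth (F) in the bass, with the remaining tones above: F, Ab, Bb, D.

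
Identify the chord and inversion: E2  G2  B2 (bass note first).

The pitch classes E, G, B arrange in thirds as E–G–B: an E minor triad.
With the root (E) in the bass, the chord is in root position (figured bass 5/3).

E minor, root position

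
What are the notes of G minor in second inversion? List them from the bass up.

G minor is G–Bb–D. Second inversion puts the fifth (D) in the bass, with the remaining tones above: D, G, Bb.

D, G, Bb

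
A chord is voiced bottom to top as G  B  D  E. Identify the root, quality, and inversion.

Reducing to letter names: G, B, D, E. These stack in thirds as E–G–B–D — an E minor seventh chord.
G is the third of E minor seventh; third in the bass means first inversion (figured bass 6/5).

E minor seventh, first inversion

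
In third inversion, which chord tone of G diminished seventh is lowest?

Fb

G diminished seventh is G–Bb–Db–Fb. Third inversion places the seventh in the bass: Fb.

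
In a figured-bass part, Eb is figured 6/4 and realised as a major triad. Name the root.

Ab

The figures 6/4 mean the fifth of the chord is in the bass. If Eb is the fifth of a major triad, the root is Ab (chord tones Ab–C–Eb).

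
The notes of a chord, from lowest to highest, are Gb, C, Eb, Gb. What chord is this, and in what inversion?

Reducing to letter names: Gb, C, Eb. These stack in thirds as C–Eb–Gb — a C diminished triad.
The lowest note is Gb, the fifth of the chord, so this is second inversion (figured bass 6/4).

C diminished, second inversion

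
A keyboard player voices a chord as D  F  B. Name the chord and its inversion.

The distinct note names are D, F, B. Stacked in thirds they read B–D–F, which is a diminished triad on B.
With the third (D) in the bass, the chord is in first inversion (figured bass 6).

B diminished, first inversion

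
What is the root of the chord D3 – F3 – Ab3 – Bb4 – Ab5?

Bb

Reordering D, F, Ab, Bb into stacked thirds gives Bb–D–F–Ab; the bottom of that stack, Bb, is the root.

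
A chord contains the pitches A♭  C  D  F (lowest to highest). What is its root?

D

Reordering Ab, C, D, F into stacked thirds gives D–F–Ab–C; the bottom of that stack, D, is the root.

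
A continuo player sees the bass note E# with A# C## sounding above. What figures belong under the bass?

6/4

The notes E#, A#, C## stack in thirds as A#–C##–E# — an A# major triad. The bass E# is the fifth, so this is second inversion: figured 6/4.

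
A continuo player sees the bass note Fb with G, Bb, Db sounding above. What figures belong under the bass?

4/2

The notes Fb, G, Bb, Db stack in thirds as G–Bb–Db–Fb — a G diminished seventh chord. The bass Fb is the seventh, so this is third inversion: figured 4/2.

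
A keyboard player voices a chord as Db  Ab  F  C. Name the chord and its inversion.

Db major seventh, root position

The pitch classes Db, Ab, F, C arrange in thirds as Db–F–Ab–C: a Db major seventh chord.
The lowest note is Db, the root of the chord, so this is root position (figured bass 7).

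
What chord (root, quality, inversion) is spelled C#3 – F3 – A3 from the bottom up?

F augmented, second inversion

The pitch classes C#, F, A arrange in thirds as F–A–C#: an F augmented triad.
The lowest note is C#, the fifth of the chord, so this is second inversion (figured bass 6/4).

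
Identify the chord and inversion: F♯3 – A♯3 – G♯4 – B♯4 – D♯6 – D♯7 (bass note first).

G# dominant ninth, third inversion

The pitch classes F#, A#, G#, B#, D# arrange in thirds as G#–B#–D#–F#–A#: a G# dominant ninth chord.
With the seventh (F#) in the bass, the chord is in third inversion.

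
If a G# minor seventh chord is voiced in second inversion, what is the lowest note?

D#

The fifth of G# minor seventh (G#–B–D#–F#) is D#; that is the bass in second inversion.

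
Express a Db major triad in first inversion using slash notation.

DbM/F

First inversion of Db major has the third (F) in the bass. As a slash chord: DbM/F.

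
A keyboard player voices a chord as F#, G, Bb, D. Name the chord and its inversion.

The distinct note names are F#, G, Bb, D. Stacked in thirds they read G–Bb–D–F#, which is a minor-major seventh chord on G.
The lowest note is F#, the seventh of the chord, so this is third inversion (figured bass 4/2).

G minor-major seventh, third inversion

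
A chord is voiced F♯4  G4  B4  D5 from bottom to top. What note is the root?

G

Reordering F#, G, B, D into stacked thirds gives G–B–D–F#; the bottom of that stack, G, is the root.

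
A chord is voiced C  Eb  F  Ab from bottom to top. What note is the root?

The distinct letter names are C, Eb, F, Ab. Arranged as a stack of thirds they read F–Ab–C–Eb, so F is the root (an F minor seventh chord).

F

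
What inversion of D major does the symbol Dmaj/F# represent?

first inversion

Dmaj/F# means D major with F# in the bass. F# is the third of D major (D–F#–A), so this is first inversion.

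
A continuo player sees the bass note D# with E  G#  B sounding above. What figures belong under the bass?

4/2

The notes D#, E, G#, B stack in thirds as E–G#–B–D# — an E major seventh chord. The bass D# is the seventh, so this is third inversion: figured 4/2.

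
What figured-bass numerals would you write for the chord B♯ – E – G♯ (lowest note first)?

6/4

The notes B#, E, G# stack in thirds as E–G#–B# — an E augmented triad. The bass B# is the fifth, so this is second inversion: figured 6/4.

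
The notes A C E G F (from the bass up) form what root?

A, C, E, G, F are the tones of an F major ninth chord (F–A–C–E–G), making F the root.

F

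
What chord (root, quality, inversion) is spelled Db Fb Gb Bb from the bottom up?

The pitch classes Db, Fb, Gb, Bb arrange in thirds as Gb–Bb–Db–Fb: a Gb dominant seventh chord.
The lowest note is Db, the fifth of the chord, so this is second inversion (figured bass 4/3).

Gb dominant seventh, second inversion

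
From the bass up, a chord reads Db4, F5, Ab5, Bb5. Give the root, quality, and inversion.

Bb minor seventh, first inversion

The distinct note names are Db, F, Ab, Bb. Stacked in thirds they read Bb–Db–F–Ab, which is a minor seventh chord on Bb.
With the third (Db) in the bass, the chord is in first inversion (figured bass 6/5).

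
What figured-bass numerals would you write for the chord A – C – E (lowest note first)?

5/3

The notes A, C, E stack in thirds as A–C–E — an A minor triad. The bass A is the root, so this is root position: figured 5/3.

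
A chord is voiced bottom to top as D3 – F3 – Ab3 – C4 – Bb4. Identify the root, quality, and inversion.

Bb dominant ninth, first inversion

The distinct note names are D, F, Ab, C, Bb. Stacked in thirds they read Bb–D–F–Ab–C, which is a dominant ninth chord on Bb.
D is the third of Bb dominant ninth; third in the bass means first inversion.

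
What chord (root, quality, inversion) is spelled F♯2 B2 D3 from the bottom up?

B minor, second inversion

Reducing to letter names: F#, B, D. These stack in thirds as B–D–F# — a B minor triad.
F# is the fifth of B minor; fifth in the bass means second inversion (figured bass 6/4).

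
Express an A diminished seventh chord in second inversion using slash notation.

Adim7/Eb

Second inversion of A diminished seventh has the fifth (Eb) in the bass. As a slash chord: Adim7/Eb.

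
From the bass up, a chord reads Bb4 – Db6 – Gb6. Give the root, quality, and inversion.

The pitch classes Bb, Db, Gb arrange in thirds as Gb–Bb–Db: a Gb major triad.
The lowest note is Bb, the third of the chord, so this is first inversion (figured bass 6).

Gb major, first inversion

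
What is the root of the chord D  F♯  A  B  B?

B

The distinct letter names are D, F#, A, B. Arranged as a stack of thirds they read B–D–F#–A, so B is the root (a B minor seventh chord).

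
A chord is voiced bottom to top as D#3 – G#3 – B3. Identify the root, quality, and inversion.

The distinct note names are D#, G#, B. Stacked in thirds they read G#–B–D#, which is a minor triad on G#.
The lowest note is D#, the fifth of the chord, so this is second inversion (figured bass 6/4).

G# minor, second inversion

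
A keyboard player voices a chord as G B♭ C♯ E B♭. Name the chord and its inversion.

Reducing to letter names: G, Bb, C#, E. These stack in thirds as C#–E–G–Bb — a C# diminished seventh chord.
With the fifth (G) in the bass, the chord is in second inversion (figured bass 4/3).

C# diminished seventh, second inversion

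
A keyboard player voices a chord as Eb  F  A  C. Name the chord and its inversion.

F dominant seventh, third inversion

Reducing to letter names: Eb, F, A, C. These stack in thirds as F–A–C–Eb — an F dominant seventh chord.
The lowest note is Eb, the seventh of the chord, so this is third inversion (figured bass 4/2).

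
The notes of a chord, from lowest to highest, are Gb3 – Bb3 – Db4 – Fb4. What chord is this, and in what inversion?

Gb dominant seventh, root position

The distinct note names are Gb, Bb, Db, Fb. Stacked in thirds they read Gb–Bb–Db–Fb, which is a dominant seventh chord on Gb.
With the root (Gb) in the bass, the chord is in root position (figured bass 7).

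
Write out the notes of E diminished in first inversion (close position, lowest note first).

The chord tones are E–G–Bb. With the third (G) lowest for first inversion: G, Bb, E.

G, Bb, E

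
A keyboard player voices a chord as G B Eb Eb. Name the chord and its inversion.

Eb augmented, first inversion

The pitch classes G, B, Eb arrange in thirds as Eb–G–B: an Eb augmented triad.
With the third (G) in the bass, the chord is in first inversion (figured bass 6).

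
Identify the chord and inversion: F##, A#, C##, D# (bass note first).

D# major seventh, first inversion

The distinct note names are F##, A#, C##, D#. Stacked in thirds they read D#–F##–A#–C##, which is a major seventh chord on D#.
F## is the third of D# major seventh; third in the bass means first inversion (figured bass 6/5).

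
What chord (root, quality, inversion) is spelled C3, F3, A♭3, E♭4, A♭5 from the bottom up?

F minor seventh, second inversion

Reducing to letter names: C, F, Ab, Eb. These stack in thirds as F–Ab–C–Eb — an F minor seventh chord.
With the fifth (C) in the bass, the chord is in second inversion (figured bass 4/3).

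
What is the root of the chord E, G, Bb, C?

C

The distinct letter names are E, G, Bb, C. Arranged as a stack of thirds they read C–E–G–Bb, so C is the root (a C dominant seventh chord).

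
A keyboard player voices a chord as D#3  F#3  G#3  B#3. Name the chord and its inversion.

G# dominant seventh, second inversion

Reducing to letter names: D#, F#, G#, B#. These stack in thirds as G#–B#–D#–F# — a G# dominant seventh chord.
With the fifth (D#) in the bass, the chord is in second inversion (figured bass 4/3).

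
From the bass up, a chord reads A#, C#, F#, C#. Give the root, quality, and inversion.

The distinct note names are A#, C#, F#. Stacked in thirds they read F#–A#–C#, which is a major triad on F#.
A# is the third of F# major; third in the bass means first inversion (figured bass 6).

F# major, first inversion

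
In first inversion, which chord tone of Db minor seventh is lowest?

Fb

In first inversion the third is lowest. For Db minor seventh (Db–Fb–Ab–Cb) that is Fb.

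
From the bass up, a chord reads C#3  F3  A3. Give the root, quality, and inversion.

The pitch classes C#, F, A arrange in thirds as F–A–C#: an F augmented triad.
C# is the fifth of F augmented; fifth in the bass means second inversion (figured bass 6/4).

F augmented, second inversion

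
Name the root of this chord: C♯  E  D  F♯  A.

Reordering C#, E, D, F#, A into stacked thirds gives D–F#–A–C#–E; the bottom of that stack, D, is the root.

D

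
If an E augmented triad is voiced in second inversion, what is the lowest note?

B#

In second inversion the fifth is lowest. For E augmented (E–G#–B#) that is B#.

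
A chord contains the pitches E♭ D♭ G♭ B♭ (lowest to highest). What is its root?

Reordering Eb, Db, Gb, Bb into stacked thirds gives Eb–Gb–Bb–Db; the bottom of that stack, Eb, is the root.

Eb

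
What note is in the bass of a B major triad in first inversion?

D#

B major is B–D#–F#. First inversion places the third in the bass: D#.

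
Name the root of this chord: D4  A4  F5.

D

Reordering D, A, F into stacked thirds gives D–F–A; the bottom of that stack, D, is the root.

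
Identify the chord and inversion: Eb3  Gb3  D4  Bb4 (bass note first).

Eb minor-major seventh, root position

The distinct note names are Eb, Gb, D, Bb. Stacked in thirds they read Eb–Gb–Bb–D, which is a minor-major seventh chord on Eb.
With the root (Eb) in the bass, the chord is in root position (figured bass 7).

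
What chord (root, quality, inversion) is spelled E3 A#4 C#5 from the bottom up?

A# diminished, second inversion

The pitch classes E, A#, C# arrange in thirds as A#–C#–E: an A# diminished triad.
E is the fifth of A# diminished; fifth in the bass means second inversion (figured bass 6/4).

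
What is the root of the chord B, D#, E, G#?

B, D#, E, G# are the tones of an E major seventh chord (E–G#–B–D#), making E the root.

E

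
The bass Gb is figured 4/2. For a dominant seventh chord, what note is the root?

The figures 4/2 mean the seventh of the chord is in the bass. If Gb is the seventh of a dominant seventh chord, the root is Ab (chord tones Ab–C–Eb–Gb).

Ab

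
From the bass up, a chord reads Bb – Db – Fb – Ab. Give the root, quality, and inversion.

The distinct note names are Bb, Db, Fb, Ab. Stacked in thirds they read Bb–Db–Fb–Ab, which is a half-diminished seventh chord on Bb.
With the root (Bb) in the bass, the chord is in root position (figured bass 7).

Bb half-diminished seventh, root position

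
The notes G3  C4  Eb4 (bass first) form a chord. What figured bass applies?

The notes G, C, Eb stack in thirds as C–Eb–G — a C minor triad. The bass G is the fifth, so this is second inversion: figured 6/4.

6/4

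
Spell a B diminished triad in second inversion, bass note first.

Spelling B diminished: B–D–F. In second inversion the fifth is bass, giving F, B, D from the bottom.

F, B, D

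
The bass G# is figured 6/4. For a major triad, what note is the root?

The figures 6/4 mean the fifth of the chord is in the bass. If G# is the fifth of a major triad, the root is C# (chord tones C#–E#–G#).

C#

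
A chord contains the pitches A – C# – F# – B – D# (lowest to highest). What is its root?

B

A, C#, F#, B, D# are the tones of a B dominant ninth chord (B–D#–F#–A–C#), making B the root.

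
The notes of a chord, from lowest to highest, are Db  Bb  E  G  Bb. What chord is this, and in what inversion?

The pitch classes Db, Bb, E, G arrange in thirds as E–G–Bb–Db: an E diminished seventh chord.
Db is the seventh of E diminished seventh; seventh in the bass means third inversion (figured bass 4/2).

E diminished seventh, third inversion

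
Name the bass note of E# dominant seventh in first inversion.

E# dominant seventh is E#–G##–B#–D#. First inversion places the third in the bass: G##.

G##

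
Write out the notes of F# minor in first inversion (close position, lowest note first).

A, C#, F#

Spelling F# minor: F#–A–C#. In first inversion the third is bass, giving A, C#, F# from the bottom.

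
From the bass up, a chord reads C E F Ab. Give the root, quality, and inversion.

Reducing to letter names: C, E, F, Ab. These stack in thirds as F–Ab–C–E — an F minor-major seventh chord.
The lowest note is C, the fifth of the chord, so this is second inversion (figured bass 4/3).

F minor-major seventh, second inversion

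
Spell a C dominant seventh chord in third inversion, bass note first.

Spelling C dominant seventh: C–E–G–Bb. In third inversion the seventh is bass, giving Bb, C, E, G from the bottom.

Bb, C, E, G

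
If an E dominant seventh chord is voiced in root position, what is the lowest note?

E

The root of E dominant seventh (E–G#–B–D) is E; that is the bass in root position.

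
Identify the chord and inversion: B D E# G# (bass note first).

E# diminished seventh, second inversion

The distinct note names are B, D, E#, G#. Stacked in thirds they read E#–G#–B–D, which is a diminished seventh chord on E#.
B is the fifth of E# diminished seventh; fifth in the bass means second inversion (figured bass 4/3).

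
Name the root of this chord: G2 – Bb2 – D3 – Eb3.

The distinct letter names are G, Bb, D, Eb. Arranged as a stack of thirds they read Eb–G–Bb–D, so Eb is the root (an Eb major seventh chord).

Eb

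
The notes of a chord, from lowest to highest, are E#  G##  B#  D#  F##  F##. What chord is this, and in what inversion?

E# dominant ninth, root position

The pitch classes E#, G##, B#, D#, F## arrange in thirds as E#–G##–B#–D#–F##: an E# dominant ninth chord.
With the root (E#) in the bass, the chord is in root position.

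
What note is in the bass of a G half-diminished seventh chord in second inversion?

G half-diminished seventh is G–Bb–Db–F. Second inversion places the fifth in the bass: Db.

Db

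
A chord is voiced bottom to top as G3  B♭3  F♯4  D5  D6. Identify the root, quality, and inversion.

The distinct note names are G, Bb, F#, D. Stacked in thirds they read G–Bb–D–F#, which is a minor-major seventh chord on G.
The lowest note is G, the root of the chord, so this is root position (figured bass 7).

G minor-major seventh, root position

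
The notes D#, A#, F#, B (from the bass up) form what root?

B

The distinct letter names are D#, A#, F#, B. Arranged as a stack of thirds they read B–D#–F#–A#, so B is the root (a B major seventh chord).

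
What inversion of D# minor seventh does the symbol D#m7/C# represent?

D#m7/C# means D# minor seventh with C# in the bass. C# is the seventh of D# minor seventh (D#–F#–A#–C#), so this is third inversion.

third inversion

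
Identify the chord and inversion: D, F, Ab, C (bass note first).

D half-diminished seventh, root position

The pitch classes D, F, Ab, C arrange in thirds as D–F–Ab–C: a D half-diminished seventh chord.
D is the root of D half-diminished seventh; root in the bass means root position (figured bass 7).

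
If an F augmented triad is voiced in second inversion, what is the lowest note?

C#

The fifth of F augmented (F–A–C#) is C#; that is the bass in second inversion.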